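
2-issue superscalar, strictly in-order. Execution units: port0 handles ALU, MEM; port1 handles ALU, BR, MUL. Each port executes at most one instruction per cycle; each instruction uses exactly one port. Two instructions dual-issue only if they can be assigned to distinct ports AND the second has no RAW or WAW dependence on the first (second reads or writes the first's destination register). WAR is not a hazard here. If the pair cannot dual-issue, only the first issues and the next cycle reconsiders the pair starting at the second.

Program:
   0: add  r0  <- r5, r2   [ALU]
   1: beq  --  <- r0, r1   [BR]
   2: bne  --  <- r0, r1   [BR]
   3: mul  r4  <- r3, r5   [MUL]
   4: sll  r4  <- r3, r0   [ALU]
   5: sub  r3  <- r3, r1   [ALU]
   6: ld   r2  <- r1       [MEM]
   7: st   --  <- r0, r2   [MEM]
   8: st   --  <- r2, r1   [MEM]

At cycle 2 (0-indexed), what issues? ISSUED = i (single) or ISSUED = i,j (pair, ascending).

  cy0 -> i0 (add.ALU) RAW r0
  cy1 -> i1 (beq.BR) no-port BR/BR
  cy2 -> i2 (bne.BR) no-port BR/MUL
  cy3 -> i3 (mul.MUL) WAW r4
  cy4 -> i4&i5 (sll.ALU sub.ALU) pair
  cy5 -> i6 (ld.MEM) no-port MEM/MEM
  cy6 -> i7 (st.MEM) no-port MEM/MEM
  cy7 -> i8 (st.MEM) tail

ISSUED = 2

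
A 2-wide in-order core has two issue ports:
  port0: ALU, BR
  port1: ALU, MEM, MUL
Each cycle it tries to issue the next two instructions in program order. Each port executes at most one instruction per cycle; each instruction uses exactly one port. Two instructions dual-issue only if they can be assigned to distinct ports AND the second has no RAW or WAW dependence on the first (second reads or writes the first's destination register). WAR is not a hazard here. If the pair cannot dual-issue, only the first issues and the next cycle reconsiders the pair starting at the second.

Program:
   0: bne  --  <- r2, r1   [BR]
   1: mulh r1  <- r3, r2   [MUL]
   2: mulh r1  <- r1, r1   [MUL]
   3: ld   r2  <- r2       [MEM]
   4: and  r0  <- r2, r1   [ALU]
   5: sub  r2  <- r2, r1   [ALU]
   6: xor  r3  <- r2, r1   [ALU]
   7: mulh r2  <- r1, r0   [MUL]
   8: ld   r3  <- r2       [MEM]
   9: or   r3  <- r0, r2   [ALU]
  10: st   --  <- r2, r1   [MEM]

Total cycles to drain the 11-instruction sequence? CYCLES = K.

#0 head=0: bne/mulh i0+i1 pair
#1 head=2: mulh i2 no-port MUL/MEM
#2 head=3: ld i3 RAW r2
#3 head=4: and/sub i4+i5 pair
#4 head=6: xor/mulh i6+i7 pair
#5 head=8: ld i8 WAW r3
#6 head=9: or/st i9+i10 pair

CYCLES = 7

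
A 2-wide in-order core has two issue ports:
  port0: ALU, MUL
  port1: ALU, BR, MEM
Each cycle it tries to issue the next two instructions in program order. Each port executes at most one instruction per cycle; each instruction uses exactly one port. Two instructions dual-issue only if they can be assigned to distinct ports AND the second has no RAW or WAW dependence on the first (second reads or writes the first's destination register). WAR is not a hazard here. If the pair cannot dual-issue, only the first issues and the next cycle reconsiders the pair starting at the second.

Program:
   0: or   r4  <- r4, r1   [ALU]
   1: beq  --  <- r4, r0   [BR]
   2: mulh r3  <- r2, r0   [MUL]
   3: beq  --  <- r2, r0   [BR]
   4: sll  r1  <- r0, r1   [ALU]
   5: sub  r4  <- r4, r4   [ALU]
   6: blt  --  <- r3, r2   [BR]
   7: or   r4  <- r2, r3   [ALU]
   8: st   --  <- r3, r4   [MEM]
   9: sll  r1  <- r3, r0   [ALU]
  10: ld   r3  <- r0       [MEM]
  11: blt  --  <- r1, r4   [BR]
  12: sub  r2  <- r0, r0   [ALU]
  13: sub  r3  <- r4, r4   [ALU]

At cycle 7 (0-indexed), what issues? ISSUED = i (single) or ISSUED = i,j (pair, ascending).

0. or @i0  | RAW r4
1. beq/mulh @i1/i2  | pair
2. beq/sll @i3/i4  | pair
3. sub/blt @i5/i6  | pair
4. or @i7  | RAW r4
5. st/sll @i8/i9  | pair
6. ld @i10  | no-port MEM/BR
7. blt/sub @i11/i12  | pair
8. sub @i13  | tail

ISSUED = 11,12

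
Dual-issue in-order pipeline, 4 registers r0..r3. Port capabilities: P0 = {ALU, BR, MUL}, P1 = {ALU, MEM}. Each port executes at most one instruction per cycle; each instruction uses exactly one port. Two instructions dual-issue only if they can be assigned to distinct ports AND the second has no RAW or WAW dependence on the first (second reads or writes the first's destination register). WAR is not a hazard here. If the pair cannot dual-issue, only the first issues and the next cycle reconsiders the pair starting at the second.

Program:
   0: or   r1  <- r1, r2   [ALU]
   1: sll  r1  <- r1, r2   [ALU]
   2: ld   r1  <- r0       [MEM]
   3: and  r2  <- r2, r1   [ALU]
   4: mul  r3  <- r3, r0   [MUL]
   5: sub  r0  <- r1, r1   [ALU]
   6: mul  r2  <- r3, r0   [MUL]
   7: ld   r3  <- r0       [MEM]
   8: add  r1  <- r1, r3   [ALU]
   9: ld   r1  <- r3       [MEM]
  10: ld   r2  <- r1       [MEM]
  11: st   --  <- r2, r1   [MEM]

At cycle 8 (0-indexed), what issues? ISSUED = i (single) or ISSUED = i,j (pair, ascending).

ISSUED = 10

c0: i0 or.ALU  RAW+WAW r1
c1: i1 sll.ALU  WAW r1
c2: i2 ld.MEM  RAW r1
c3: i3&i4 and.ALU+mul.MUL  2-wide
c4: i5 sub.ALU  RAW r0
c5: i6&i7 mul.MUL+ld.MEM  2-wide
c6: i8 add.ALU  WAW r1
c7: i9 ld.MEM  no-port MEM/MEM
c8: i10 ld.MEM  no-port MEM/MEM
c9: i11 st.MEM  tail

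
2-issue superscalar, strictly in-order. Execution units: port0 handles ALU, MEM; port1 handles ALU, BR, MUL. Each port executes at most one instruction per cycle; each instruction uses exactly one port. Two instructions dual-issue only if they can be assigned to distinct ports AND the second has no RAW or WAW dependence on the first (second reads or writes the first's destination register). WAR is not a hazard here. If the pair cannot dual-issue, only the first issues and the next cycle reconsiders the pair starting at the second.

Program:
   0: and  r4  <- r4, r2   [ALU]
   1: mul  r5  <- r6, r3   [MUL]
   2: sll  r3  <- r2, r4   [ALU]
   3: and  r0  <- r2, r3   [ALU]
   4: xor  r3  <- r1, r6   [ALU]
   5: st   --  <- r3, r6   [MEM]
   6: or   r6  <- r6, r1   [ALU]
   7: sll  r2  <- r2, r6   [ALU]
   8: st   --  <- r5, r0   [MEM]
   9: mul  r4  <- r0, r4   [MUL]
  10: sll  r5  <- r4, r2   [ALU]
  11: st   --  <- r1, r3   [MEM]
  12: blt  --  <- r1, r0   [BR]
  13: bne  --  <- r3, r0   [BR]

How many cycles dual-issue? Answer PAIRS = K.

PAIRS = 5

[0] i0&i1  and.ALU+mul.MUL  -- 2-wide
[1] i2  sll.ALU  -- RAW r3
[2] i3&i4  and.ALU+xor.ALU  -- 2-wide
[3] i5&i6  st.MEM+or.ALU  -- 2-wide
[4] i7&i8  sll.ALU+st.MEM  -- 2-wide
[5] i9  mul.MUL  -- RAW r4
[6] i10&i11  sll.ALU+st.MEM  -- 2-wide
[7] i12  blt.BR  -- no-port BR/BR
[8] i13  bne.BR  -- tail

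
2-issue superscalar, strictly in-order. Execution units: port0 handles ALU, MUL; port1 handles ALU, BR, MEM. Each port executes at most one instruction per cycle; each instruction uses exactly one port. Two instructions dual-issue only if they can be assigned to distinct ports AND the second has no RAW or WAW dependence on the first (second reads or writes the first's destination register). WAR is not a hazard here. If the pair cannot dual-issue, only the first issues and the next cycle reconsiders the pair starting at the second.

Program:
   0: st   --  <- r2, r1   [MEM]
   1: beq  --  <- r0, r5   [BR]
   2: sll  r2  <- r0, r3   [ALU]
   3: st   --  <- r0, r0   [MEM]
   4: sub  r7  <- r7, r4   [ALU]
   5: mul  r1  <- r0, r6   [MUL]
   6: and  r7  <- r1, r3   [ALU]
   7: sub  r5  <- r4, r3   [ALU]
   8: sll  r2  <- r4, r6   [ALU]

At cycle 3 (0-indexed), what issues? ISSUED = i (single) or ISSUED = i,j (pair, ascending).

[0] i0  st  -- no-port MEM/BR
[1] i1+i2  beq/sll  -- 2-wide
[2] i3+i4  st/sub  -- 2-wide
[3] i5  mul  -- RAW r1
[4] i6+i7  and/sub  -- 2-wide
[5] i8  sll  -- tail

ISSUED = 5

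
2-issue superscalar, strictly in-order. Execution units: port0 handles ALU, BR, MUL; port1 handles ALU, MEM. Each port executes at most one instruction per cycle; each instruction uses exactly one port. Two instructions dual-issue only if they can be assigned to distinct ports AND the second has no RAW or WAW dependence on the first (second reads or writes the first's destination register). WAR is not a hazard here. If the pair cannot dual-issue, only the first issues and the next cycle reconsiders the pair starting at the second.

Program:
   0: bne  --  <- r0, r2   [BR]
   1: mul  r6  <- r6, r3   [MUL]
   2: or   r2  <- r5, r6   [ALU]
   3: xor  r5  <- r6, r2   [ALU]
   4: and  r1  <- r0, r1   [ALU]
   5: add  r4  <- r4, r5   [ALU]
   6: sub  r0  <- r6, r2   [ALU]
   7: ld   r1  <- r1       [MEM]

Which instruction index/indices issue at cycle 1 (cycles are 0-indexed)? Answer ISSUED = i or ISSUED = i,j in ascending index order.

0. bne @i0  | no-port BR/MUL
1. mul @i1  | RAW r6
2. or @i2  | RAW r2
3. xor and @i3&i4  | pair
4. add sub @i5&i6  | pair
5. ld @i7  | tail

ISSUED = 1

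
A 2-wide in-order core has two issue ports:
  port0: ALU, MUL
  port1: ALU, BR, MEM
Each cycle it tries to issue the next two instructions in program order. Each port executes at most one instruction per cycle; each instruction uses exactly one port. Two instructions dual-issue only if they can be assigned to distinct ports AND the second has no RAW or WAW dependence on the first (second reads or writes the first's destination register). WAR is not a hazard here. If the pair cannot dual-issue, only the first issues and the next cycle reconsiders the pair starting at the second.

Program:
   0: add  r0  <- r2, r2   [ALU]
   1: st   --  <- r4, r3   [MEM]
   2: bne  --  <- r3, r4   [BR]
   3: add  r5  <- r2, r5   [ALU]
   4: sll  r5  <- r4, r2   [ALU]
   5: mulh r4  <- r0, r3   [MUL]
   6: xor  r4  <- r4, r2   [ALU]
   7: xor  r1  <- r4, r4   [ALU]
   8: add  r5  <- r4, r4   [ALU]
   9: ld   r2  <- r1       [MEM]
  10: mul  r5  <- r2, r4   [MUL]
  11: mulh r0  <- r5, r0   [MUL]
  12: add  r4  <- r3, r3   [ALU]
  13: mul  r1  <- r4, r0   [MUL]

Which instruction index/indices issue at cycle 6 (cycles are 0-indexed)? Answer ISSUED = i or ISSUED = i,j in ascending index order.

ISSUED = 10

c0: i0&i1 add.ALU;st.MEM  2-wide
c1: i2&i3 bne.BR;add.ALU  2-wide
c2: i4&i5 sll.ALU;mulh.MUL  2-wide
c3: i6 xor.ALU  RAW r4
c4: i7&i8 xor.ALU;add.ALU  2-wide
c5: i9 ld.MEM  RAW r2
c6: i10 mul.MUL  no-port MUL/MUL
c7: i11&i12 mulh.MUL;add.ALU  2-wide
c8: i13 mul.MUL  tail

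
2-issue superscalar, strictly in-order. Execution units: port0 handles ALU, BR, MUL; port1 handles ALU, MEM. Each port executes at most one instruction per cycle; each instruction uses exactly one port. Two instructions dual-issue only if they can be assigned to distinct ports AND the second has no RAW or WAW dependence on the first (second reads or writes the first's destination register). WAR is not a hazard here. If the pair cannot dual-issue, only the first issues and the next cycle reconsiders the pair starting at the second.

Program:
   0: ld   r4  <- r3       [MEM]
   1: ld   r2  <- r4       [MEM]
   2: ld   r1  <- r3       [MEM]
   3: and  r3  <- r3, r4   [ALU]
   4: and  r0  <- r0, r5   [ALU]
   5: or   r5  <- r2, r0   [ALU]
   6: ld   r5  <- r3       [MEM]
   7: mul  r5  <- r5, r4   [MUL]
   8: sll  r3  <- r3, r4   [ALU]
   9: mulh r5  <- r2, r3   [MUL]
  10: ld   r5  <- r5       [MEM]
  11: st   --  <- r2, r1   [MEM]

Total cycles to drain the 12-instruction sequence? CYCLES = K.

CYCLES = 10

#0 head=0: ld i0 no-port MEM/MEM
#1 head=1: ld i1 no-port MEM/MEM
#2 head=2: ld and i2,i3 pair
#3 head=4: and i4 RAW r0
#4 head=5: or i5 WAW r5
#5 head=6: ld i6 RAW+WAW r5
#6 head=7: mul sll i7,i8 pair
#7 head=9: mulh i9 RAW+WAW r5
#8 head=10: ld i10 no-port MEM/MEM
#9 head=11: st i11 tail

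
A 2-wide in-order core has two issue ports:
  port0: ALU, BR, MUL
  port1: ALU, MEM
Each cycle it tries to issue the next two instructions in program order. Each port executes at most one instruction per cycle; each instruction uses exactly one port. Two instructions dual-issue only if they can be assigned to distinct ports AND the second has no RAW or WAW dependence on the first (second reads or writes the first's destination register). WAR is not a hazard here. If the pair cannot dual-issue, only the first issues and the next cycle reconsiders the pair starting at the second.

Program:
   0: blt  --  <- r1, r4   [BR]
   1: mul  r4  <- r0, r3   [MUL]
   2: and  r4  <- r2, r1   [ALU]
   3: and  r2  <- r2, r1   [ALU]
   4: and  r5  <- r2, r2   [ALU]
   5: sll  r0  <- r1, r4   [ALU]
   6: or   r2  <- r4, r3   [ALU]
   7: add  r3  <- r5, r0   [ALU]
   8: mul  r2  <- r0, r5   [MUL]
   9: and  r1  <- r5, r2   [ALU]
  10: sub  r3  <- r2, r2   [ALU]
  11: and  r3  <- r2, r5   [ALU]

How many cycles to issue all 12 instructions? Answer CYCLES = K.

t=0 i0:blt ; no-port BR/MUL
t=1 i1:mul ; WAW r4
t=2 i2/i3:and;and ; pair
t=3 i4/i5:and;sll ; pair
t=4 i6/i7:or;add ; pair
t=5 i8:mul ; RAW r2
t=6 i9/i10:and;sub ; pair
t=7 i11:and ; tail

CYCLES = 8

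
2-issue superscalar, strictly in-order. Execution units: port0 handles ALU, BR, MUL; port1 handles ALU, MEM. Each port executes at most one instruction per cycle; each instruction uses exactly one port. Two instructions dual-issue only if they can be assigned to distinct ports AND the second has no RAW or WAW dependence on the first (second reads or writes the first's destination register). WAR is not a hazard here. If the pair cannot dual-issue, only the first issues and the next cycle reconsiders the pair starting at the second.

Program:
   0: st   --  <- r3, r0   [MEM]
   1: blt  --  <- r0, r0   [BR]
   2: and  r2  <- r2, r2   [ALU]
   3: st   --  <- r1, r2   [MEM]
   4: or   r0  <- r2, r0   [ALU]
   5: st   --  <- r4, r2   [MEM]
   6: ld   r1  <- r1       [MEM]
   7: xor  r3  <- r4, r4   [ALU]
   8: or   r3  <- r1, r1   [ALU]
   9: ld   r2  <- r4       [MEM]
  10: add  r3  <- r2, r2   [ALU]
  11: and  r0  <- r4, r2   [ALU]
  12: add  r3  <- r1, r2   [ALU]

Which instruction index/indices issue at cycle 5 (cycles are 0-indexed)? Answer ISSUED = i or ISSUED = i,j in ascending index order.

ISSUED = 8,9

[0] i0/i1  st/blt  -- 2-wide
[1] i2  and  -- RAW r2
[2] i3/i4  st/or  -- 2-wide
[3] i5  st  -- no-port MEM/MEM
[4] i6/i7  ld/xor  -- 2-wide
[5] i8/i9  or/ld  -- 2-wide
[6] i10/i11  add/and  -- 2-wide
[7] i12  add  -- tail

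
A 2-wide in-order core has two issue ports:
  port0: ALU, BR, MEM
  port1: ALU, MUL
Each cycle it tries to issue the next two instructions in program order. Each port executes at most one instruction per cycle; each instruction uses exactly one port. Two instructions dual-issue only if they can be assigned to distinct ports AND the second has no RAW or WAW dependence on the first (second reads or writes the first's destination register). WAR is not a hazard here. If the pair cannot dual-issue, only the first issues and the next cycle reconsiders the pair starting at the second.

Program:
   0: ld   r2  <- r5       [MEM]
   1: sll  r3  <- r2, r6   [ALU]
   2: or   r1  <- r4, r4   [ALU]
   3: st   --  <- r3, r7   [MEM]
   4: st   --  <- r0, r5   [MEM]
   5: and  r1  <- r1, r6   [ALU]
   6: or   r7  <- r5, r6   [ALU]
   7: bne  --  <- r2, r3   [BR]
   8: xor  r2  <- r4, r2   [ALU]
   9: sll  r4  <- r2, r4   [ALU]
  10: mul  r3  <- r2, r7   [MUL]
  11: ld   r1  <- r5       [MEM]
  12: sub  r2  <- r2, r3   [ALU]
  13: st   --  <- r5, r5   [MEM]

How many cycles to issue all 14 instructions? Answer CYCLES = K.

CYCLES = 9

c0: i0 ld.MEM  RAW r2
c1: i1&i2 sll.ALU+or.ALU  pair
c2: i3 st.MEM  no-port MEM/MEM
c3: i4&i5 st.MEM+and.ALU  pair
c4: i6&i7 or.ALU+bne.BR  pair
c5: i8 xor.ALU  RAW r2
c6: i9&i10 sll.ALU+mul.MUL  pair
c7: i11&i12 ld.MEM+sub.ALU  pair
c8: i13 st.MEM  tail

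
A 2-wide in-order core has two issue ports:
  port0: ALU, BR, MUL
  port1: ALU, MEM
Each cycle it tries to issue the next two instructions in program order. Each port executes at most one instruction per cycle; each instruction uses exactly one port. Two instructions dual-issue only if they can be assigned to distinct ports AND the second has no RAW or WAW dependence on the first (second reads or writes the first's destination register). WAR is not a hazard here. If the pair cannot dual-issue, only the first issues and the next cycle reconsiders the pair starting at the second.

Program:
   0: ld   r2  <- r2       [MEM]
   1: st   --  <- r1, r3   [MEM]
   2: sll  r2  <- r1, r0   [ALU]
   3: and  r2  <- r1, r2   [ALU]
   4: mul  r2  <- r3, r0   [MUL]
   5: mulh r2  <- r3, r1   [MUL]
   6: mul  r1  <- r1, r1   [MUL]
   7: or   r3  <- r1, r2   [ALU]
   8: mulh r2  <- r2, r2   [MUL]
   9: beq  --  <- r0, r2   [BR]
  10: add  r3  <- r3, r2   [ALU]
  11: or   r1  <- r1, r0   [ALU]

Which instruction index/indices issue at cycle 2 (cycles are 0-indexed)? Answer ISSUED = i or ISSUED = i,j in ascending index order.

c0: i0 ld  no-port MEM/MEM
c1: i1,i2 st/sll  dual
c2: i3 and  WAW r2
c3: i4 mul  no-port MUL/MUL
c4: i5 mulh  no-port MUL/MUL
c5: i6 mul  RAW r1
c6: i7,i8 or/mulh  dual
c7: i9,i10 beq/add  dual
c8: i11 or  tail

ISSUED = 3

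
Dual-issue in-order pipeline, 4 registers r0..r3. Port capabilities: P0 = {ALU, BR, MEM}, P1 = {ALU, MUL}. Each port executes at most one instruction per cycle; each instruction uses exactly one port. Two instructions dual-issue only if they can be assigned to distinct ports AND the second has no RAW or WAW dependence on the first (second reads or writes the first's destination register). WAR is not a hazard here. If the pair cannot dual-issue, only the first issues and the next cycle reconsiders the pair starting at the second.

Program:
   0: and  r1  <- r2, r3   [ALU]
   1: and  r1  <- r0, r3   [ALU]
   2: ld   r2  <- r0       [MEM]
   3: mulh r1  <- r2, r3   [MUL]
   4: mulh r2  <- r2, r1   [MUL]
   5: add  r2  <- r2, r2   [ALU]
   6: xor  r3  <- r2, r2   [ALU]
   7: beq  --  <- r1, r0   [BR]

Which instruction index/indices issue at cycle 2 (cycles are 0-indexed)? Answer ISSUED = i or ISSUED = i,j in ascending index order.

ISSUED = 3

  cy0 -> i0 (and) WAW r1
  cy1 -> i1&i2 (and+ld) 2-wide
  cy2 -> i3 (mulh) no-port MUL/MUL
  cy3 -> i4 (mulh) RAW+WAW r2
  cy4 -> i5 (add) RAW r2
  cy5 -> i6&i7 (xor+beq) 2-wide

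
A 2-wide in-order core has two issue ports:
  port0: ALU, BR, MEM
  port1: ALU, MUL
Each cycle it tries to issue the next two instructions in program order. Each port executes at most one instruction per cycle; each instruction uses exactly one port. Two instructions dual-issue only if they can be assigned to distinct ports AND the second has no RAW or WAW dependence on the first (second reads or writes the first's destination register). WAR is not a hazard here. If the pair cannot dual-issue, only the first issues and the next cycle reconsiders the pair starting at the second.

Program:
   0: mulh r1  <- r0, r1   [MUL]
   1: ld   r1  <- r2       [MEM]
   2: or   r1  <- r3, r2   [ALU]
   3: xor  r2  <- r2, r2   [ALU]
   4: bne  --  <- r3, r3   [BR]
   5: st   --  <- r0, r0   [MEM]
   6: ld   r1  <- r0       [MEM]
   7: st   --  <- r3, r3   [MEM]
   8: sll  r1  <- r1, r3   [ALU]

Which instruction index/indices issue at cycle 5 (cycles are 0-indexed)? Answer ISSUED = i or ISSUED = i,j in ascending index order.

ISSUED = 6

0. mulh.MUL @i0  | WAW r1
1. ld.MEM @i1  | WAW r1
2. or.ALU;xor.ALU @i2&i3  | 2-wide
3. bne.BR @i4  | no-port BR/MEM
4. st.MEM @i5  | no-port MEM/MEM
5. ld.MEM @i6  | no-port MEM/MEM
6. st.MEM;sll.ALU @i7&i8  | 2-wide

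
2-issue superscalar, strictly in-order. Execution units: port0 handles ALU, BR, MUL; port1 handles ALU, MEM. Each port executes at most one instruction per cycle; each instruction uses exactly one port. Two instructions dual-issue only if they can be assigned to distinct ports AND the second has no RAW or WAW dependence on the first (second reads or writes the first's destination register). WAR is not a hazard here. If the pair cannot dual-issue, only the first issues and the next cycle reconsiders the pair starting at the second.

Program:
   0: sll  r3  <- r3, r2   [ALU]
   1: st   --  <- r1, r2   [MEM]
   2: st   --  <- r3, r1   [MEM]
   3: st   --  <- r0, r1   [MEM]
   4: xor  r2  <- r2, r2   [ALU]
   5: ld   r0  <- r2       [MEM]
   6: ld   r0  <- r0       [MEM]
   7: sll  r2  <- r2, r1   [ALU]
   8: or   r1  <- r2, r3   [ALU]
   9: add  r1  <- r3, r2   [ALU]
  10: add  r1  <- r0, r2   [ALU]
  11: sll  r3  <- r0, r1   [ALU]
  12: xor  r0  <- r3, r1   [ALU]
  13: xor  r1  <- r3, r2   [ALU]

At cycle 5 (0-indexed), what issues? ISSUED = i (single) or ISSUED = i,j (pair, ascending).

ISSUED = 8

#0 head=0: sll.ALU+st.MEM i0&i1 pair
#1 head=2: st.MEM i2 no-port MEM/MEM
#2 head=3: st.MEM+xor.ALU i3&i4 pair
#3 head=5: ld.MEM i5 no-port MEM/MEM
#4 head=6: ld.MEM+sll.ALU i6&i7 pair
#5 head=8: or.ALU i8 WAW r1
#6 head=9: add.ALU i9 WAW r1
#7 head=10: add.ALU i10 RAW r1
#8 head=11: sll.ALU i11 RAW r3
#9 head=12: xor.ALU+xor.ALU i12&i13 pair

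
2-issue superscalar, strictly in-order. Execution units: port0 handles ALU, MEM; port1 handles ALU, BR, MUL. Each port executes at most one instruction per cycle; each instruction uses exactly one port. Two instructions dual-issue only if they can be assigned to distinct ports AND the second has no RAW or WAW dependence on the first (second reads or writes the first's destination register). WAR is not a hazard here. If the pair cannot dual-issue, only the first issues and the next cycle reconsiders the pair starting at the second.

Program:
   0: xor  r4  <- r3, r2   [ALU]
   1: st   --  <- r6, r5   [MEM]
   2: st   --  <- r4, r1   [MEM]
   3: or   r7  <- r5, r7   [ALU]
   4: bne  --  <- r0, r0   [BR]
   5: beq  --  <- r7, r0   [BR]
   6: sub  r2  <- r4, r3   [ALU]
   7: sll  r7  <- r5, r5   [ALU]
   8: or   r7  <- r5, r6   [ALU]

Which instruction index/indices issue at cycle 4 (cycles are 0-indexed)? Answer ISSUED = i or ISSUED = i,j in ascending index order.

  cy0 -> i0+i1 (xor.ALU;st.MEM) 2-wide
  cy1 -> i2+i3 (st.MEM;or.ALU) 2-wide
  cy2 -> i4 (bne.BR) no-port BR/BR
  cy3 -> i5+i6 (beq.BR;sub.ALU) 2-wide
  cy4 -> i7 (sll.ALU) WAW r7
  cy5 -> i8 (or.ALU) tail

ISSUED = 7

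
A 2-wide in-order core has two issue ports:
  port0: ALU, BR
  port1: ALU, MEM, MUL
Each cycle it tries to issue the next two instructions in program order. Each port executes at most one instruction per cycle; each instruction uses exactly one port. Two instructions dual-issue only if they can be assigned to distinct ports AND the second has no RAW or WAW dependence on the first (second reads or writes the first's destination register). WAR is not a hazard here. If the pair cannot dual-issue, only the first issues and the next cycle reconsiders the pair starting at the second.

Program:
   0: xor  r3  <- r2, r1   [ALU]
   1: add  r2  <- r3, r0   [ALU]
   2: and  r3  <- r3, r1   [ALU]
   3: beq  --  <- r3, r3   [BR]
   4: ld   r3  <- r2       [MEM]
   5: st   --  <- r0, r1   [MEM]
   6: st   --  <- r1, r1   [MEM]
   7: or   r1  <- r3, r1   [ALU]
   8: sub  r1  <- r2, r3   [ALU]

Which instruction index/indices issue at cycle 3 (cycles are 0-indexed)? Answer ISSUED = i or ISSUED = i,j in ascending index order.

ISSUED = 5

  cy0 -> i0 (xor.ALU) RAW r3
  cy1 -> i1/i2 (add.ALU;and.ALU) 2-wide
  cy2 -> i3/i4 (beq.BR;ld.MEM) 2-wide
  cy3 -> i5 (st.MEM) no-port MEM/MEM
  cy4 -> i6/i7 (st.MEM;or.ALU) 2-wide
  cy5 -> i8 (sub.ALU) tail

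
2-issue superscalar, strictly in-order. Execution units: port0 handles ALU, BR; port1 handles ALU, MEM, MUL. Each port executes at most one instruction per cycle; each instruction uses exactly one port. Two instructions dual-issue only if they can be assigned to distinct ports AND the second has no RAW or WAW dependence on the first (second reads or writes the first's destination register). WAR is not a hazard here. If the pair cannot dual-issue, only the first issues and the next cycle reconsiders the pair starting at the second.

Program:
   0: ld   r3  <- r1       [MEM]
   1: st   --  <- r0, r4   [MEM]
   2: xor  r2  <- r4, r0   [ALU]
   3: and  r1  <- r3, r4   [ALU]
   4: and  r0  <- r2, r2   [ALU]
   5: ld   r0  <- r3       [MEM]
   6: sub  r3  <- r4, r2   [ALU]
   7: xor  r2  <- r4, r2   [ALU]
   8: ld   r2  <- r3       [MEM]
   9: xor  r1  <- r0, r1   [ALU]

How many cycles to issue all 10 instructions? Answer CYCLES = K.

t=0 i0:ld.MEM ; no-port MEM/MEM
t=1 i1+i2:st.MEM xor.ALU ; 2-wide
t=2 i3+i4:and.ALU and.ALU ; 2-wide
t=3 i5+i6:ld.MEM sub.ALU ; 2-wide
t=4 i7:xor.ALU ; WAW r2
t=5 i8+i9:ld.MEM xor.ALU ; 2-wide

CYCLES = 6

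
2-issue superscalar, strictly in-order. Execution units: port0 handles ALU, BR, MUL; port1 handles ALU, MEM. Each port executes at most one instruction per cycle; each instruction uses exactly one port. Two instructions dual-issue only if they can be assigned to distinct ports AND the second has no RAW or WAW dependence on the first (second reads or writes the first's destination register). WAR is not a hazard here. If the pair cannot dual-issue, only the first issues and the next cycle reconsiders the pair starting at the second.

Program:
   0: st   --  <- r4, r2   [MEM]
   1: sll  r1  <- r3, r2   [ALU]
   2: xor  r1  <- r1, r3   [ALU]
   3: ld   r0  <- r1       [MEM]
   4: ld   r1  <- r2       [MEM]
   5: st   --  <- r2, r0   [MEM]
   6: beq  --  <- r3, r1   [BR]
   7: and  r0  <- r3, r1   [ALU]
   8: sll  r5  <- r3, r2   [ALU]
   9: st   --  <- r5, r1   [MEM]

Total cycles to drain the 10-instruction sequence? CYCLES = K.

CYCLES = 7

0. st.MEM;sll.ALU @i0&i1  | 2-wide
1. xor.ALU @i2  | RAW r1
2. ld.MEM @i3  | no-port MEM/MEM
3. ld.MEM @i4  | no-port MEM/MEM
4. st.MEM;beq.BR @i5&i6  | 2-wide
5. and.ALU;sll.ALU @i7&i8  | 2-wide
6. st.MEM @i9  | tail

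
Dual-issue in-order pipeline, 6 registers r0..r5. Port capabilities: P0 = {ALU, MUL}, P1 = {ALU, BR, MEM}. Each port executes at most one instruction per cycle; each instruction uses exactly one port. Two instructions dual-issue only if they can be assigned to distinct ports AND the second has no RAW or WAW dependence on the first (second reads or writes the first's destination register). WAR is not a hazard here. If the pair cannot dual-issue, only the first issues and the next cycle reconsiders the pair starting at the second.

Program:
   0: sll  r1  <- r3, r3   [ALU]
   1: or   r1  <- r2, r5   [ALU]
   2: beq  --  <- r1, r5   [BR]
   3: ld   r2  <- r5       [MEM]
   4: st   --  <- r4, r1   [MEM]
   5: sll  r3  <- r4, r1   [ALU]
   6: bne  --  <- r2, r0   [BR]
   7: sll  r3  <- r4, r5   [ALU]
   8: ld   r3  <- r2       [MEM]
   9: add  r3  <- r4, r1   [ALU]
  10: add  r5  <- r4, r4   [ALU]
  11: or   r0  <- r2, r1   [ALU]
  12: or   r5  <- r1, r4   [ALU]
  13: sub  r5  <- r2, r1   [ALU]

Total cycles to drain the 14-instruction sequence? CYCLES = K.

0. sll.ALU @i0  | WAW r1
1. or.ALU @i1  | RAW r1
2. beq.BR @i2  | no-port BR/MEM
3. ld.MEM @i3  | no-port MEM/MEM
4. st.MEM sll.ALU @i4+i5  | dual
5. bne.BR sll.ALU @i6+i7  | dual
6. ld.MEM @i8  | WAW r3
7. add.ALU add.ALU @i9+i10  | dual
8. or.ALU or.ALU @i11+i12  | dual
9. sub.ALU @i13  | tail

CYCLES = 10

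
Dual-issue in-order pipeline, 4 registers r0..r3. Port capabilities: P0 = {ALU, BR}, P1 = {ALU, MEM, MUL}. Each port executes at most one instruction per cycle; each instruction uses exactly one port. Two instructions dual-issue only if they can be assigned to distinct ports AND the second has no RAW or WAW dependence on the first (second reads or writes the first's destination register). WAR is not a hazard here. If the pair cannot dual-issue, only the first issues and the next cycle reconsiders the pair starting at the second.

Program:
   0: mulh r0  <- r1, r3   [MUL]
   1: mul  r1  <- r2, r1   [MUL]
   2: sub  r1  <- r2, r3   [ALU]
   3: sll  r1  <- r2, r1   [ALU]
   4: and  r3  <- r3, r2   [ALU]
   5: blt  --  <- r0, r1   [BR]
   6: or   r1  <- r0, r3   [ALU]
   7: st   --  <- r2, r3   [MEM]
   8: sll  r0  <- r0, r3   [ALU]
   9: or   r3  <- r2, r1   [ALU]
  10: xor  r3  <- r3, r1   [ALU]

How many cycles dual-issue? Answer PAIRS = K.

0. mulh @i0  | no-port MUL/MUL
1. mul @i1  | WAW r1
2. sub @i2  | RAW+WAW r1
3. sll+and @i3&i4  | 2-wide
4. blt+or @i5&i6  | 2-wide
5. st+sll @i7&i8  | 2-wide
6. or @i9  | RAW+WAW r3
7. xor @i10  | tail

PAIRS = 3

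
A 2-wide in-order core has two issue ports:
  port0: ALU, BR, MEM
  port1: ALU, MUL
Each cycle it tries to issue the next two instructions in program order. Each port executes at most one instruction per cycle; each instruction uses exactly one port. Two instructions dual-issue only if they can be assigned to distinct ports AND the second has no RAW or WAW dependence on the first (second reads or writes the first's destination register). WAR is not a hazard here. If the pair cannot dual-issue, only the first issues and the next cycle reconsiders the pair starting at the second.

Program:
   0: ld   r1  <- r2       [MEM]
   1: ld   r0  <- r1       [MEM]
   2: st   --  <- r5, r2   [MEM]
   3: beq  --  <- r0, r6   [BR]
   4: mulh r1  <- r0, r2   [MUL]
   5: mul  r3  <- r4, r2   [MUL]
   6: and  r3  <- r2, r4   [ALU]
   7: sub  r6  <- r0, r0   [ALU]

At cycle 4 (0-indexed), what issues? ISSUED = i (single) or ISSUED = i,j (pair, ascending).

ISSUED = 5

  cy0 -> i0 (ld) no-port MEM/MEM
  cy1 -> i1 (ld) no-port MEM/MEM
  cy2 -> i2 (st) no-port MEM/BR
  cy3 -> i3/i4 (beq/mulh) 2-wide
  cy4 -> i5 (mul) WAW r3
  cy5 -> i6/i7 (and/sub) 2-wide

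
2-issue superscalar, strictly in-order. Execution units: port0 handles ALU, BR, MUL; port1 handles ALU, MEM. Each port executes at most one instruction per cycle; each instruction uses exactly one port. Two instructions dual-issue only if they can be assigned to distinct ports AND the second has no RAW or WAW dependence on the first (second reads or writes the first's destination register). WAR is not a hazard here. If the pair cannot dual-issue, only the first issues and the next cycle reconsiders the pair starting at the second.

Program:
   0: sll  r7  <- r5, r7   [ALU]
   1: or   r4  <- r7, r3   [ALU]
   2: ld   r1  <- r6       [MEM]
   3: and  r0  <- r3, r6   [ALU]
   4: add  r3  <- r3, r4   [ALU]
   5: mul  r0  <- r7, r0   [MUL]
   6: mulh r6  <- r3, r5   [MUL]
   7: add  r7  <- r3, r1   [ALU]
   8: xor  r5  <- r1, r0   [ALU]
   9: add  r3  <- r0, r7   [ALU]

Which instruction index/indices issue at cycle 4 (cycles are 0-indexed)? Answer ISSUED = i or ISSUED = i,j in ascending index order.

ISSUED = 6,7

t=0 i0:sll.ALU ; RAW r7
t=1 i1/i2:or.ALU;ld.MEM ; pair
t=2 i3/i4:and.ALU;add.ALU ; pair
t=3 i5:mul.MUL ; no-port MUL/MUL
t=4 i6/i7:mulh.MUL;add.ALU ; pair
t=5 i8/i9:xor.ALU;add.ALU ; pair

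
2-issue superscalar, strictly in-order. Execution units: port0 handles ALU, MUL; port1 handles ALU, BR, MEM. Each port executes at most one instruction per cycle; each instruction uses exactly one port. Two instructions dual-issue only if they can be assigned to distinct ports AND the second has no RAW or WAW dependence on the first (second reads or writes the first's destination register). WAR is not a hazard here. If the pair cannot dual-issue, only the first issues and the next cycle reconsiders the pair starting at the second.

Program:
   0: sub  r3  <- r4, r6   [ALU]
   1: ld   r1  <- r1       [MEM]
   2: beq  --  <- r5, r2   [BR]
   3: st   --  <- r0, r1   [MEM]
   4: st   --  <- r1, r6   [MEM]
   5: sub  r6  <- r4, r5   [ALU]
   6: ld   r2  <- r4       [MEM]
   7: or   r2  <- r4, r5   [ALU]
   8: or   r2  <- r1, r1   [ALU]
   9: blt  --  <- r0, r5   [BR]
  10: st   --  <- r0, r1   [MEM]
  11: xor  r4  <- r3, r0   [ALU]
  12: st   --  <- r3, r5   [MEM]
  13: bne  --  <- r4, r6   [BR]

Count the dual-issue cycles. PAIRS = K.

  cy0 -> i0/i1 (sub ld) dual
  cy1 -> i2 (beq) no-port BR/MEM
  cy2 -> i3 (st) no-port MEM/MEM
  cy3 -> i4/i5 (st sub) dual
  cy4 -> i6 (ld) WAW r2
  cy5 -> i7 (or) WAW r2
  cy6 -> i8/i9 (or blt) dual
  cy7 -> i10/i11 (st xor) dual
  cy8 -> i12 (st) no-port MEM/BR
  cy9 -> i13 (bne) tail

PAIRS = 4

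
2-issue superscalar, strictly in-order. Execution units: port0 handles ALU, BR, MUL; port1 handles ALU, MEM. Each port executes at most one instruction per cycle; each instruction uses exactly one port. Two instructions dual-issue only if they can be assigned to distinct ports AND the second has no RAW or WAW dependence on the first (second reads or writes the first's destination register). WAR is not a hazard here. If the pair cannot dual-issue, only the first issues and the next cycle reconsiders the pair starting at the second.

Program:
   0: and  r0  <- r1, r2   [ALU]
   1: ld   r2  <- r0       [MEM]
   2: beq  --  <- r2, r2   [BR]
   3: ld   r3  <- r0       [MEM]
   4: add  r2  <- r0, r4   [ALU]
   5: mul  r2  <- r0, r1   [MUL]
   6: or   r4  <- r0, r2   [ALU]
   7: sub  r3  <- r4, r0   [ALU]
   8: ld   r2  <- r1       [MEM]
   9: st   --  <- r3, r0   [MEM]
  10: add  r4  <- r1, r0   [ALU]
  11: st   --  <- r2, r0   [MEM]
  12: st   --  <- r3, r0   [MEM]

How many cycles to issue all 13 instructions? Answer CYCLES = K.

[0] i0  and.ALU  -- RAW r0
[1] i1  ld.MEM  -- RAW r2
[2] i2/i3  beq.BR/ld.MEM  -- 2-wide
[3] i4  add.ALU  -- WAW r2
[4] i5  mul.MUL  -- RAW r2
[5] i6  or.ALU  -- RAW r4
[6] i7/i8  sub.ALU/ld.MEM  -- 2-wide
[7] i9/i10  st.MEM/add.ALU  -- 2-wide
[8] i11  st.MEM  -- no-port MEM/MEM
[9] i12  st.MEM  -- tail

CYCLES = 10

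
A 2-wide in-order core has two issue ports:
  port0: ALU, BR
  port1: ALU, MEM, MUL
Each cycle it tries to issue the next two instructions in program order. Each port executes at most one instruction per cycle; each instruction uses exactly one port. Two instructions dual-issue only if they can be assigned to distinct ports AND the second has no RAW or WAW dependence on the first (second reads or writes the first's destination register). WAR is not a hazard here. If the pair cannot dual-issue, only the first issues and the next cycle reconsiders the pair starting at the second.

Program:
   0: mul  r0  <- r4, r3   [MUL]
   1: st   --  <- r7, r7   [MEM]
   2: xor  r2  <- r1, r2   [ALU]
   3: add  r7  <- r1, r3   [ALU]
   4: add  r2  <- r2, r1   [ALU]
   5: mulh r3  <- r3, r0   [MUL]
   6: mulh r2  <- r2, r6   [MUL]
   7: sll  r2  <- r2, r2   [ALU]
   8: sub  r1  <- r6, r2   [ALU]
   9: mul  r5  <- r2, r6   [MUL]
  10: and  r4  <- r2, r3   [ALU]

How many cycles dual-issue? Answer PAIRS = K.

PAIRS = 3

[0] i0  mul.MUL  -- no-port MUL/MEM
[1] i1,i2  st.MEM/xor.ALU  -- dual
[2] i3,i4  add.ALU/add.ALU  -- dual
[3] i5  mulh.MUL  -- no-port MUL/MUL
[4] i6  mulh.MUL  -- RAW+WAW r2
[5] i7  sll.ALU  -- RAW r2
[6] i8,i9  sub.ALU/mul.MUL  -- dual
[7] i10  and.ALU  -- tail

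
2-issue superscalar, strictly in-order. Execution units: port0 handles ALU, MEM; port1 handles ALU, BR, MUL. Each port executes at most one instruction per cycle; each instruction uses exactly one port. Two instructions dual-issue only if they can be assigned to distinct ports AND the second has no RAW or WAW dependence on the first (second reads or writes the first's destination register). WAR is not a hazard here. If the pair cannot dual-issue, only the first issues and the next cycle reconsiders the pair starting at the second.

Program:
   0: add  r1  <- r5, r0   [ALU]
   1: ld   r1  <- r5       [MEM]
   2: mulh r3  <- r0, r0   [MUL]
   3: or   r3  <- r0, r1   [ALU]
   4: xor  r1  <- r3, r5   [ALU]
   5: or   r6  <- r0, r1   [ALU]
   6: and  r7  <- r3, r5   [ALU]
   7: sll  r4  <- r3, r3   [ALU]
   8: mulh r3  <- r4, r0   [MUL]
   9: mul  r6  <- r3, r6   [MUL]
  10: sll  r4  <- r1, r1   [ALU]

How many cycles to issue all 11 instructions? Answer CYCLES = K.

CYCLES = 8

0. add.ALU @i0  | WAW r1
1. ld.MEM;mulh.MUL @i1/i2  | dual
2. or.ALU @i3  | RAW r3
3. xor.ALU @i4  | RAW r1
4. or.ALU;and.ALU @i5/i6  | dual
5. sll.ALU @i7  | RAW r4
6. mulh.MUL @i8  | no-port MUL/MUL
7. mul.MUL;sll.ALU @i9/i10  | dual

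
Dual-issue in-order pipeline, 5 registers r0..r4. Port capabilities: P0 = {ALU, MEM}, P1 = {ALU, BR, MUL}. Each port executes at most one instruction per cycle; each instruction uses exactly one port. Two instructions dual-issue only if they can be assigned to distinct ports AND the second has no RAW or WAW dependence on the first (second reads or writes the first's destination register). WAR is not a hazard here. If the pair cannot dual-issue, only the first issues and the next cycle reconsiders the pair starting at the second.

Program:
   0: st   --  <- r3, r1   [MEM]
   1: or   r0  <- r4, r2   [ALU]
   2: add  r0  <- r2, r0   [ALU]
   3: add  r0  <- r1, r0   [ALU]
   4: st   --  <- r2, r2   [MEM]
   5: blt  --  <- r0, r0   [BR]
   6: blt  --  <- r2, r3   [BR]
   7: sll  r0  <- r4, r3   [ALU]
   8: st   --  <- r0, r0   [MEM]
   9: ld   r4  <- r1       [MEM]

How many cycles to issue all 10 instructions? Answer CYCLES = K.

CYCLES = 7

c0: i0+i1 st or  2-wide
c1: i2 add  RAW+WAW r0
c2: i3+i4 add st  2-wide
c3: i5 blt  no-port BR/BR
c4: i6+i7 blt sll  2-wide
c5: i8 st  no-port MEM/MEM
c6: i9 ld  tail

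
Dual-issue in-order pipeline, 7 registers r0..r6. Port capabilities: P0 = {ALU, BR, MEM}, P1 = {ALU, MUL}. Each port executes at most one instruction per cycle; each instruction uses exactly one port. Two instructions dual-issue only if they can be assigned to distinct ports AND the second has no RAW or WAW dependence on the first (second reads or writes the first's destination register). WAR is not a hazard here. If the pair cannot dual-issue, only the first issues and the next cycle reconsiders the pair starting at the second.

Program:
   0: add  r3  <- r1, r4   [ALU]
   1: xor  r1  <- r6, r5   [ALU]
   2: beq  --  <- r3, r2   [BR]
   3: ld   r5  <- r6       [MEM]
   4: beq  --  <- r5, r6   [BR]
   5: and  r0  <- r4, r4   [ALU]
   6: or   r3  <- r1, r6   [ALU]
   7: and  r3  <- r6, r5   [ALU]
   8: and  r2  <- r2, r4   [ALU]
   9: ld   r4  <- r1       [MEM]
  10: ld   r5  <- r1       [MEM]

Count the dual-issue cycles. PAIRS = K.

PAIRS = 3

c0: i0+i1 add xor  dual
c1: i2 beq  no-port BR/MEM
c2: i3 ld  no-port MEM/BR
c3: i4+i5 beq and  dual
c4: i6 or  WAW r3
c5: i7+i8 and and  dual
c6: i9 ld  no-port MEM/MEM
c7: i10 ld  tail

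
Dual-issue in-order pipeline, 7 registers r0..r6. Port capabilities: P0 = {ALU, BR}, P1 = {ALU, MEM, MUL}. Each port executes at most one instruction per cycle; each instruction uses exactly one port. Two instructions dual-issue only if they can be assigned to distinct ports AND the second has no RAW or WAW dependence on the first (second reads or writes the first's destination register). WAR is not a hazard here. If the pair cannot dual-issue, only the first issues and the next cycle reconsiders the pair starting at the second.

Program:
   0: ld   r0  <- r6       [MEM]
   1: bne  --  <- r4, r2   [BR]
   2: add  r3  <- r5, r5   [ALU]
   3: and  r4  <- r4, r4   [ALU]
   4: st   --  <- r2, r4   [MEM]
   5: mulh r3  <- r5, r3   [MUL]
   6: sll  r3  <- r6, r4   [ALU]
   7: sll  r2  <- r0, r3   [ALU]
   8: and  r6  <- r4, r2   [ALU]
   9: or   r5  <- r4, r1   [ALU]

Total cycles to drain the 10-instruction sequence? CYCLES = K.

0. ld.MEM bne.BR @i0+i1  | pair
1. add.ALU and.ALU @i2+i3  | pair
2. st.MEM @i4  | no-port MEM/MUL
3. mulh.MUL @i5  | WAW r3
4. sll.ALU @i6  | RAW r3
5. sll.ALU @i7  | RAW r2
6. and.ALU or.ALU @i8+i9  | pair

CYCLES = 7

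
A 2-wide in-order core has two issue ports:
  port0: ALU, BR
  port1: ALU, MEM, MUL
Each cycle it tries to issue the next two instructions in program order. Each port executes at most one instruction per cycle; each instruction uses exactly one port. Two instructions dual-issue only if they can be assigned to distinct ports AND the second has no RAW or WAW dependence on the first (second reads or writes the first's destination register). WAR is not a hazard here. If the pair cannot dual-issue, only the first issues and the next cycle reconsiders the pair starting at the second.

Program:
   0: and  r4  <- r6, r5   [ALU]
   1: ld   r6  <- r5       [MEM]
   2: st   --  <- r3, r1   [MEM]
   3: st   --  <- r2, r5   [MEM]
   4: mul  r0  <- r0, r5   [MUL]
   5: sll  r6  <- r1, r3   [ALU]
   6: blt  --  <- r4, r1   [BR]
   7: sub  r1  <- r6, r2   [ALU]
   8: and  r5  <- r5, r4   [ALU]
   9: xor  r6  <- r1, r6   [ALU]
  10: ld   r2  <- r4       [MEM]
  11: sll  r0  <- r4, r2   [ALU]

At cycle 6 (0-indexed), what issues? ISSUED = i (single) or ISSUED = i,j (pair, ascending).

#0 head=0: and ld i0+i1 dual
#1 head=2: st i2 no-port MEM/MEM
#2 head=3: st i3 no-port MEM/MUL
#3 head=4: mul sll i4+i5 dual
#4 head=6: blt sub i6+i7 dual
#5 head=8: and xor i8+i9 dual
#6 head=10: ld i10 RAW r2
#7 head=11: sll i11 tail

ISSUED = 10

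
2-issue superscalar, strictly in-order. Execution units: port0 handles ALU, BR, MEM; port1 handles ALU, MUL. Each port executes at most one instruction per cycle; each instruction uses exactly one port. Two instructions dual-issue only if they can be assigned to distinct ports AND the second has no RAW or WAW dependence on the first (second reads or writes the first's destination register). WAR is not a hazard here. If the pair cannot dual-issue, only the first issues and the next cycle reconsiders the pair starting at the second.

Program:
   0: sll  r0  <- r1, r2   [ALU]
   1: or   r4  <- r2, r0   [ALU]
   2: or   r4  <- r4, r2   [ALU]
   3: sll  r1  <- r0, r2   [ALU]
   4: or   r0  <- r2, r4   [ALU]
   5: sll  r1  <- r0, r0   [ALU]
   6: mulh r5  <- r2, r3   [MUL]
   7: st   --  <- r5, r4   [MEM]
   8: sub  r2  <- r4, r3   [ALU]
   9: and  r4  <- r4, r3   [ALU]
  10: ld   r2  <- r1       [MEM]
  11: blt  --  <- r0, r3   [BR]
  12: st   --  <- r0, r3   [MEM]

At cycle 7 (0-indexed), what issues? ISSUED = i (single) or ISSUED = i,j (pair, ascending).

ISSUED = 11

#0 head=0: sll.ALU i0 RAW r0
#1 head=1: or.ALU i1 RAW+WAW r4
#2 head=2: or.ALU;sll.ALU i2+i3 2-wide
#3 head=4: or.ALU i4 RAW r0
#4 head=5: sll.ALU;mulh.MUL i5+i6 2-wide
#5 head=7: st.MEM;sub.ALU i7+i8 2-wide
#6 head=9: and.ALU;ld.MEM i9+i10 2-wide
#7 head=11: blt.BR i11 no-port BR/MEM
#8 head=12: st.MEM i12 tail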